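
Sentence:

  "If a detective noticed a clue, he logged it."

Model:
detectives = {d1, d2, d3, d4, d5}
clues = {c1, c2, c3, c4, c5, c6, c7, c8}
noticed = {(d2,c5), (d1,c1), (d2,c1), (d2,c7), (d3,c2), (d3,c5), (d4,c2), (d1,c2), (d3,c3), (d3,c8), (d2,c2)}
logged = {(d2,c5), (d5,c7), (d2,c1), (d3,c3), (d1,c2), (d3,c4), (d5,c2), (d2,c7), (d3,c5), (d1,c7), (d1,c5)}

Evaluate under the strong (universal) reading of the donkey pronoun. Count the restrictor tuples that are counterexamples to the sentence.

5

"it" takes "a clue" as antecedent — a donkey pronoun bound across the clause boundary.
Strong reading: for every (d,c) with noticed(d,c), logged(d,c).
Restrictor pairs: (d1,c1) ✗  (d1,c2) ✓  (d2,c1) ✓  (d2,c2) ✗  (d2,c5) ✓  (d2,c7) ✓  (d3,c2) ✗  (d3,c3) ✓  (d3,c5) ✓  (d3,c8) ✗  (d4,c2) ✗
Counterexamples (restrictor pairs failing the scope): 5.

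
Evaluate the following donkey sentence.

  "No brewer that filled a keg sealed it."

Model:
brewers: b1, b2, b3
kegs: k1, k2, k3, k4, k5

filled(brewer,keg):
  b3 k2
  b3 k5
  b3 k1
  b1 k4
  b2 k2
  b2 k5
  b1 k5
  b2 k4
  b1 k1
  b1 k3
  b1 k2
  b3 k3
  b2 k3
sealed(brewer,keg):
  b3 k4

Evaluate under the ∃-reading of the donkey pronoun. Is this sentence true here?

True

"it" takes "a keg" as antecedent — a donkey pronoun bound across the clause boundary.
Truth condition: for no (b,k) with filled(b,k) does sealed(b,k) hold.
Restrictor pairs — does the scope hold? (b1,k1):fails  (b1,k2):fails  (b1,k3):fails  (b1,k4):fails  (b1,k5):fails  (b2,k2):fails  (b2,k3):fails  (b2,k4):fails  (b2,k5):fails  (b3,k1):fails  (b3,k2):fails  (b3,k3):fails  (b3,k5):fails
Scope holds for no restrictor pair, so the sentence is true.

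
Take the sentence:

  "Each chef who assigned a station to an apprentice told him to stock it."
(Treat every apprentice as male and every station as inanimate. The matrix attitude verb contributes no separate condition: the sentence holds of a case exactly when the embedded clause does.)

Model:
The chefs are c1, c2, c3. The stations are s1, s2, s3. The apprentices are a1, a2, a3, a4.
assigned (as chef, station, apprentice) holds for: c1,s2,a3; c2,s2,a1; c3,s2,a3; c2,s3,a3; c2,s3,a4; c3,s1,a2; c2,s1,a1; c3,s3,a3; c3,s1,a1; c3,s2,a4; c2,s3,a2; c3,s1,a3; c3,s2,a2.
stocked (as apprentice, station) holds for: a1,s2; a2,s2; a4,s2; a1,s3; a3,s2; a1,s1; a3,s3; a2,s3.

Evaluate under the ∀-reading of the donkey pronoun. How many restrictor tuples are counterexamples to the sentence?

3

"him" takes "an apprentice" as antecedent and "it" takes "a station"; both are donkey pronouns co-varying with the restrictor.
Strong reading: for every (c,s,a) with assigned(c,s,a), stocked(a,s).
Restrictor triples: (c1,s2,a3)→stocked(a3,s2) ✓  (c2,s1,a1)→stocked(a1,s1) ✓  (c2,s2,a1)→stocked(a1,s2) ✓  (c2,s3,a2)→stocked(a2,s3) ✓  (c2,s3,a3)→stocked(a3,s3) ✓  (c2,s3,a4)→stocked(a4,s3) ✗  (c3,s1,a1)→stocked(a1,s1) ✓  (c3,s1,a2)→stocked(a2,s1) ✗  (c3,s1,a3)→stocked(a3,s1) ✗  (c3,s2,a2)→stocked(a2,s2) ✓  (c3,s2,a3)→stocked(a3,s2) ✓  (c3,s2,a4)→stocked(a4,s2) ✓  (c3,s3,a3)→stocked(a3,s3) ✓
Counterexamples (restrictor triples failing the scope): 3.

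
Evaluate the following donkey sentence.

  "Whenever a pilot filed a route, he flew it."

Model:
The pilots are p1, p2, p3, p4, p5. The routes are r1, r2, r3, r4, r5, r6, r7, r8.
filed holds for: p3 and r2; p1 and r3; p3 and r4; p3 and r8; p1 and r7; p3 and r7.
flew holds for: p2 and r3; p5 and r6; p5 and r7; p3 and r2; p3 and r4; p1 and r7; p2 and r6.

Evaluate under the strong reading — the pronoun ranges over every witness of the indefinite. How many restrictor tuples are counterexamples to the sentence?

"it" takes "a route" as antecedent — a donkey pronoun bound across the clause boundary.
Strong reading: for every (p,r) with filed(p,r), flew(p,r).
Restrictor pairs: (p1,r3) ✗  (p1,r7) ✓  (p3,r2) ✓  (p3,r4) ✓  (p3,r7) ✗  (p3,r8) ✗
Counterexamples (restrictor pairs failing the scope): 3.

3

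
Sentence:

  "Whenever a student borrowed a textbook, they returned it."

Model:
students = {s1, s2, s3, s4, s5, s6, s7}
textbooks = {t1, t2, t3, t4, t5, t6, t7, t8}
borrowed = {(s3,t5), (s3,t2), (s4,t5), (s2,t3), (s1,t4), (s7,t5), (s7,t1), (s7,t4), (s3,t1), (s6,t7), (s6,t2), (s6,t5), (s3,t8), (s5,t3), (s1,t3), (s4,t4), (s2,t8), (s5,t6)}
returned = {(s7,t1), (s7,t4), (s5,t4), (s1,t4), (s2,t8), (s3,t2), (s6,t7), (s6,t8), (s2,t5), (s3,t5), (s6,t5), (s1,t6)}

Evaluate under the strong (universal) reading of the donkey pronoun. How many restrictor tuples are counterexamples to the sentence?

"it" takes "a textbook" as antecedent — a donkey pronoun bound across the clause boundary.
Strong reading: for every (s,t) with borrowed(s,t), returned(s,t).
Restrictor pairs: (s1,t3) ✗  (s1,t4) ✓  (s2,t3) ✗  (s2,t8) ✓  (s3,t1) ✗  (s3,t2) ✓  (s3,t5) ✓  (s3,t8) ✗  (s4,t4) ✗  (s4,t5) ✗  (s5,t3) ✗  (s5,t6) ✗  (s6,t2) ✗  (s6,t5) ✓  (s6,t7) ✓  (s7,t1) ✓  (s7,t4) ✓  (s7,t5) ✗
Counterexamples (restrictor pairs failing the scope): 10.

10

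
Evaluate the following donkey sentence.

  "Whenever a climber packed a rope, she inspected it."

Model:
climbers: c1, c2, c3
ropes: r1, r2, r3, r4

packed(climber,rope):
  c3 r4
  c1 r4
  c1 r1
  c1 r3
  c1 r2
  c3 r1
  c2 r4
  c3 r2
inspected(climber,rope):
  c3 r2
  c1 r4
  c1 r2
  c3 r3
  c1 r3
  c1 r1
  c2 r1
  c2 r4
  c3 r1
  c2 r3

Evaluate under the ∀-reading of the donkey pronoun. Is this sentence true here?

"it" takes "a rope" as antecedent — a donkey pronoun bound across the clause boundary.
Strong reading: for every (c,r) with packed(c,r), inspected(c,r).
Restrictor pairs: (c1,r1) ✓  (c1,r2) ✓  (c1,r3) ✓  (c1,r4) ✓  (c2,r4) ✓  (c3,r1) ✓  (c3,r2) ✓  (c3,r4) ✗
Counterexample: (c3,r4) is in packed but fails the scope.

False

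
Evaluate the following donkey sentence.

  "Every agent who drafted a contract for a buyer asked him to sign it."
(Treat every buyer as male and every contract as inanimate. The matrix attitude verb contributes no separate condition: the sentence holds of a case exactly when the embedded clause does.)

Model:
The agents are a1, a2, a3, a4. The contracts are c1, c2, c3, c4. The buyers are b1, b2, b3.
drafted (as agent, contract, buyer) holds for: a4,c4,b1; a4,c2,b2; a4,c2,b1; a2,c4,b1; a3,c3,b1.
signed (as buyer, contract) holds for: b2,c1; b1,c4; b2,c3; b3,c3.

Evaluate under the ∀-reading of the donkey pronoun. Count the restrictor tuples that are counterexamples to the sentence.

3

"him" takes "a buyer" as antecedent and "it" takes "a contract"; both are donkey pronouns co-varying with the restrictor.
Strong reading: for every (a,c,b) with drafted(a,c,b), signed(b,c).
Restrictor triples: (a2,c4,b1)→signed(b1,c4) ✓  (a3,c3,b1)→signed(b1,c3) ✗  (a4,c2,b1)→signed(b1,c2) ✗  (a4,c2,b2)→signed(b2,c2) ✗  (a4,c4,b1)→signed(b1,c4) ✓
Counterexamples (restrictor triples failing the scope): 3.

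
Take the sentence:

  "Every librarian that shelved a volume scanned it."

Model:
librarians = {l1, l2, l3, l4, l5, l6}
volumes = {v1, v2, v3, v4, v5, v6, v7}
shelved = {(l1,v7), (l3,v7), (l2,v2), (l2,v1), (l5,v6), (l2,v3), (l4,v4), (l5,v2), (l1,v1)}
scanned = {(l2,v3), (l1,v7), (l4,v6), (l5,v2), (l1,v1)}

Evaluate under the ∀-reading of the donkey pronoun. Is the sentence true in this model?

False

"it" takes "a volume" as antecedent — a donkey pronoun bound across the clause boundary.
Strong reading: for every (l,v) with shelved(l,v), scanned(l,v).
Restrictor pairs: (l1,v1) ✓  (l1,v7) ✓  (l2,v1) ✗  (l2,v2) ✗  (l2,v3) ✓  (l3,v7) ✗  (l4,v4) ✗  (l5,v2) ✓  (l5,v6) ✗
Counterexample: (l2,v1) is in shelved but fails the scope.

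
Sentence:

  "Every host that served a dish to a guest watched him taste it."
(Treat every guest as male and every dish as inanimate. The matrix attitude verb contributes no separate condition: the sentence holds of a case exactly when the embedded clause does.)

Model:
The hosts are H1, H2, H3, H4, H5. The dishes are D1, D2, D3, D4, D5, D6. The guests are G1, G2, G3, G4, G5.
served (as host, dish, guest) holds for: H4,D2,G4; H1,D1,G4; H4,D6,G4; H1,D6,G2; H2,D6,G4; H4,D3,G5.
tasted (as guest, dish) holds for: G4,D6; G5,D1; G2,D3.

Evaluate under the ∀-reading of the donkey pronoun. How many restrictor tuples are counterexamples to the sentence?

"him" takes "a guest" as antecedent and "it" takes "a dish"; both are donkey pronouns co-varying with the restrictor.
Strong reading: for every (h,d,g) with served(h,d,g), tasted(g,d).
Restrictor triples: (H1,D1,G4)→tasted(G4,D1) ✗  (H1,D6,G2)→tasted(G2,D6) ✗  (H2,D6,G4)→tasted(G4,D6) ✓  (H4,D2,G4)→tasted(G4,D2) ✗  (H4,D3,G5)→tasted(G5,D3) ✗  (H4,D6,G4)→tasted(G4,D6) ✓
Counterexamples (restrictor triples failing the scope): 4.

4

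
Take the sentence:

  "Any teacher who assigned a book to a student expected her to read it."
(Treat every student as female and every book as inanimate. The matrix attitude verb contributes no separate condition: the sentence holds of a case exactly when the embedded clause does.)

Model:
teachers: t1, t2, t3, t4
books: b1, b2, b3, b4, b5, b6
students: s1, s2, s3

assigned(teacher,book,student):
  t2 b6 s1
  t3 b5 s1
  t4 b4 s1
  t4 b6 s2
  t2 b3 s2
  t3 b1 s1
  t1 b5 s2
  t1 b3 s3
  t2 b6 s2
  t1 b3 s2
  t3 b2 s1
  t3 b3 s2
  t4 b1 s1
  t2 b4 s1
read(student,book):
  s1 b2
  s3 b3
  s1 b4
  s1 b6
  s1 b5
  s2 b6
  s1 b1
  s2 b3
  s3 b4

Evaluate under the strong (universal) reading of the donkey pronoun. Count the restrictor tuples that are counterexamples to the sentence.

"her" takes "a student" as antecedent and "it" takes "a book"; both are donkey pronouns co-varying with the restrictor.
Strong reading: for every (t,b,s) with assigned(t,b,s), read(s,b).
Restrictor triples: (t1,b3,s2)→read(s2,b3) ✓  (t1,b3,s3)→read(s3,b3) ✓  (t1,b5,s2)→read(s2,b5) ✗  (t2,b3,s2)→read(s2,b3) ✓  (t2,b4,s1)→read(s1,b4) ✓  (t2,b6,s1)→read(s1,b6) ✓  (t2,b6,s2)→read(s2,b6) ✓  (t3,b1,s1)→read(s1,b1) ✓  (t3,b2,s1)→read(s1,b2) ✓  (t3,b3,s2)→read(s2,b3) ✓  (t3,b5,s1)→read(s1,b5) ✓  (t4,b1,s1)→read(s1,b1) ✓  (t4,b4,s1)→read(s1,b4) ✓  (t4,b6,s2)→read(s2,b6) ✓
Counterexamples (restrictor triples failing the scope): 1.

1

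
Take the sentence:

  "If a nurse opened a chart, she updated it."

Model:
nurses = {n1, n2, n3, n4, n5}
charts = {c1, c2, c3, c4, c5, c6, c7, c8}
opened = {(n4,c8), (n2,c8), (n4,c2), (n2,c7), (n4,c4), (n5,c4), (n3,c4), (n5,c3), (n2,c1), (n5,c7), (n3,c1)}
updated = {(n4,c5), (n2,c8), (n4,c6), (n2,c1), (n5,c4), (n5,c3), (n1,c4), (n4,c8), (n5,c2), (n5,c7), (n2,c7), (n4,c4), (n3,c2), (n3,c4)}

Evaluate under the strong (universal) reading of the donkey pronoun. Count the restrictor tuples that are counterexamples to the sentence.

"it" takes "a chart" as antecedent — a donkey pronoun bound across the clause boundary.
Strong reading: for every (n,c) with opened(n,c), updated(n,c).
Restrictor pairs: (n2,c1) ✓  (n2,c7) ✓  (n2,c8) ✓  (n3,c1) ✗  (n3,c4) ✓  (n4,c2) ✗  (n4,c4) ✓  (n4,c8) ✓  (n5,c3) ✓  (n5,c4) ✓  (n5,c7) ✓
Counterexamples (restrictor pairs failing the scope): 2.

2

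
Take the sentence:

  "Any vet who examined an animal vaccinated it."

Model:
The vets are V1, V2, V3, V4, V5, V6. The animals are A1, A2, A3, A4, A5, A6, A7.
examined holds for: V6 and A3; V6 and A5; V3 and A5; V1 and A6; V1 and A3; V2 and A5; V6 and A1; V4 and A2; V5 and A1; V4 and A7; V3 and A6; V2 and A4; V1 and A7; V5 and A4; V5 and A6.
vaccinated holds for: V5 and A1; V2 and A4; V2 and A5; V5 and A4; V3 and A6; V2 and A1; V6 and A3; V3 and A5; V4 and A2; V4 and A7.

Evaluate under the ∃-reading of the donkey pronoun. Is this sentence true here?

False

"it" takes "an animal" as antecedent — a donkey pronoun bound across the clause boundary.
Weak reading: every vet v with some examined-animal has at least one examined-animal a such that vaccinated(v,a).
Per vet: V1:✗  V2:✓  V3:✓  V4:✓  V5:✓  V6:✓
V1 has no witness among its examined-animals.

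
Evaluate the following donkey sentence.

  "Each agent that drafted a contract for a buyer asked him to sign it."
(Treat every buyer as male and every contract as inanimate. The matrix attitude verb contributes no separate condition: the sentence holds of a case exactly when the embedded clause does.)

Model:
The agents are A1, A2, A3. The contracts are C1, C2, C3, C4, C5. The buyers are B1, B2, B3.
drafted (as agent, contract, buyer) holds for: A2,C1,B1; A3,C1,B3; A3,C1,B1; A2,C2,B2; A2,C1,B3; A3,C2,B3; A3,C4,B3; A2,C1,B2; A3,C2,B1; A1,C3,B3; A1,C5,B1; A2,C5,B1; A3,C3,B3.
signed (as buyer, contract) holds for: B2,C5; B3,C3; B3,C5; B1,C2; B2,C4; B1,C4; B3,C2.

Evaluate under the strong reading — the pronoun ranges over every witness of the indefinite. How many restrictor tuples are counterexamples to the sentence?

"him" takes "a buyer" as antecedent and "it" takes "a contract"; both are donkey pronouns co-varying with the restrictor.
Strong reading: for every (a,c,b) with drafted(a,c,b), signed(b,c).
Restrictor triples: (A1,C3,B3)→signed(B3,C3) ✓  (A1,C5,B1)→signed(B1,C5) ✗  (A2,C1,B1)→signed(B1,C1) ✗  (A2,C1,B2)→signed(B2,C1) ✗  (A2,C1,B3)→signed(B3,C1) ✗  (A2,C2,B2)→signed(B2,C2) ✗  (A2,C5,B1)→signed(B1,C5) ✗  (A3,C1,B1)→signed(B1,C1) ✗  (A3,C1,B3)→signed(B3,C1) ✗  (A3,C2,B1)→signed(B1,C2) ✓  (A3,C2,B3)→signed(B3,C2) ✓  (A3,C3,B3)→signed(B3,C3) ✓  (A3,C4,B3)→signed(B3,C4) ✗
Counterexamples (restrictor triples failing the scope): 9.

9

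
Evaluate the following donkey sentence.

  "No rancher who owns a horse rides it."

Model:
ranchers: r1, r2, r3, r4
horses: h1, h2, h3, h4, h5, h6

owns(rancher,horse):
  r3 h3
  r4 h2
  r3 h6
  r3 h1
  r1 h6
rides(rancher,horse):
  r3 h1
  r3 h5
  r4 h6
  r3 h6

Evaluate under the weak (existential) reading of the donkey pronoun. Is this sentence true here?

False

"it" takes "a horse" as antecedent — a donkey pronoun bound across the clause boundary.
Truth condition: for no (r,h) with owns(r,h) does rides(r,h) hold.
Restrictor pairs — does the scope hold? (r1,h6):fails  (r3,h1):holds  (r3,h3):fails  (r3,h6):holds  (r4,h2):fails
Scope holds for 2 pair(s), so the sentence is false.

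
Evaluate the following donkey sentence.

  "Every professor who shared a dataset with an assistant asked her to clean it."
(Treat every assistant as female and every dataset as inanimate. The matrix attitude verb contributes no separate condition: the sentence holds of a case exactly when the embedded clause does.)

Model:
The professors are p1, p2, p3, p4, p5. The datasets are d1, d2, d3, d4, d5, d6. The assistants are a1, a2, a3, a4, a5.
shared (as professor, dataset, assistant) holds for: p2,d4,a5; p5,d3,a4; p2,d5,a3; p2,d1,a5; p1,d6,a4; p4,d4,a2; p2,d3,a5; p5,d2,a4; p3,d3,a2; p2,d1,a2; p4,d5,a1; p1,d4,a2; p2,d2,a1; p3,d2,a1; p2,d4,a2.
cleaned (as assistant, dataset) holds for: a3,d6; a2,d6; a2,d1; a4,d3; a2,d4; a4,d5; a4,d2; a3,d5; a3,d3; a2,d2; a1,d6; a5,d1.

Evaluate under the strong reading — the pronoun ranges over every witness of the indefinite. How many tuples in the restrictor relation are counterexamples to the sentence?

"her" takes "an assistant" as antecedent and "it" takes "a dataset"; both are donkey pronouns co-varying with the restrictor.
Strong reading: for every (p,d,a) with shared(p,d,a), cleaned(a,d).
Restrictor triples: (p1,d4,a2)→cleaned(a2,d4) ✓  (p1,d6,a4)→cleaned(a4,d6) ✗  (p2,d1,a2)→cleaned(a2,d1) ✓  (p2,d1,a5)→cleaned(a5,d1) ✓  (p2,d2,a1)→cleaned(a1,d2) ✗  (p2,d3,a5)→cleaned(a5,d3) ✗  (p2,d4,a2)→cleaned(a2,d4) ✓  (p2,d4,a5)→cleaned(a5,d4) ✗  (p2,d5,a3)→cleaned(a3,d5) ✓  (p3,d2,a1)→cleaned(a1,d2) ✗  (p3,d3,a2)→cleaned(a2,d3) ✗  (p4,d4,a2)→cleaned(a2,d4) ✓  (p4,d5,a1)→cleaned(a1,d5) ✗  (p5,d2,a4)→cleaned(a4,d2) ✓  (p5,d3,a4)→cleaned(a4,d3) ✓
Counterexamples (restrictor triples failing the scope): 7.

7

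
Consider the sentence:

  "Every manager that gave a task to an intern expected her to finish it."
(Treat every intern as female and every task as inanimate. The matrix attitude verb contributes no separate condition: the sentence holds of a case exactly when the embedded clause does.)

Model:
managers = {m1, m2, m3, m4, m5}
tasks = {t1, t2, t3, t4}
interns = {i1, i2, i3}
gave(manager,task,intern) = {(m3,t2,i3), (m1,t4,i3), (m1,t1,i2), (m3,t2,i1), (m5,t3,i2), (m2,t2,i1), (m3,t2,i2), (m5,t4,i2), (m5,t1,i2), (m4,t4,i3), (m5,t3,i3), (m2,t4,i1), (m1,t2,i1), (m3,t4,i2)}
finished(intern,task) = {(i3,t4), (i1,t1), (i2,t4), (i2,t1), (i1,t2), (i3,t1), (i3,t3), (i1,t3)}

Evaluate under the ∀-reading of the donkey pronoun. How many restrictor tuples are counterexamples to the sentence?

"her" takes "an intern" as antecedent and "it" takes "a task"; both are donkey pronouns co-varying with the restrictor.
Strong reading: for every (m,t,i) with gave(m,t,i), finished(i,t).
Restrictor triples: (m1,t1,i2)→finished(i2,t1) ✓  (m1,t2,i1)→finished(i1,t2) ✓  (m1,t4,i3)→finished(i3,t4) ✓  (m2,t2,i1)→finished(i1,t2) ✓  (m2,t4,i1)→finished(i1,t4) ✗  (m3,t2,i1)→finished(i1,t2) ✓  (m3,t2,i2)→finished(i2,t2) ✗  (m3,t2,i3)→finished(i3,t2) ✗  (m3,t4,i2)→finished(i2,t4) ✓  (m4,t4,i3)→finished(i3,t4) ✓  (m5,t1,i2)→finished(i2,t1) ✓  (m5,t3,i2)→finished(i2,t3) ✗  (m5,t3,i3)→finished(i3,t3) ✓  (m5,t4,i2)→finished(i2,t4) ✓
Counterexamples (restrictor triples failing the scope): 4.

4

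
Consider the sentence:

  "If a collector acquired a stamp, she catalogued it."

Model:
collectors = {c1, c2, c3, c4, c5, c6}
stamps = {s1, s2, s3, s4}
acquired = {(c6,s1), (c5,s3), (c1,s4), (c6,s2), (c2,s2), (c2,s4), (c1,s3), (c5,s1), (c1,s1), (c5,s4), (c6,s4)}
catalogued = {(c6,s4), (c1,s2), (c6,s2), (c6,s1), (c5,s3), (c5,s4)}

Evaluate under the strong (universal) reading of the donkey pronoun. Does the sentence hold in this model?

False

"it" takes "a stamp" as antecedent — a donkey pronoun bound across the clause boundary.
Strong reading: for every (c,s) with acquired(c,s), catalogued(c,s).
Restrictor pairs: (c1,s1) ✗  (c1,s3) ✗  (c1,s4) ✗  (c2,s2) ✗  (c2,s4) ✗  (c5,s1) ✗  (c5,s3) ✓  (c5,s4) ✓  (c6,s1) ✓  (c6,s2) ✓  (c6,s4) ✓
Counterexample: (c1,s1) is in acquired but fails the scope.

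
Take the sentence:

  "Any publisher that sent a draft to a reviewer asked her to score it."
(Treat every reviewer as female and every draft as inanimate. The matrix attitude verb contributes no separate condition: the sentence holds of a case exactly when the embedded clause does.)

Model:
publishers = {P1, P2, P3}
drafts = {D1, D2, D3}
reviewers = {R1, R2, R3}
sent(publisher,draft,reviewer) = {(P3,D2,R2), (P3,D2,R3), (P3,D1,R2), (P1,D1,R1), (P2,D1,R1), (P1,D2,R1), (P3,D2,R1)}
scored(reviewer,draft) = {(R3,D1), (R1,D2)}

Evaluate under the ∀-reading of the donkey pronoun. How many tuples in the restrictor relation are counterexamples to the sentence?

5

"her" takes "a reviewer" as antecedent and "it" takes "a draft"; both are donkey pronouns co-varying with the restrictor.
Strong reading: for every (p,d,r) with sent(p,d,r), scored(r,d).
Restrictor triples: (P1,D1,R1)→scored(R1,D1) ✗  (P1,D2,R1)→scored(R1,D2) ✓  (P2,D1,R1)→scored(R1,D1) ✗  (P3,D1,R2)→scored(R2,D1) ✗  (P3,D2,R1)→scored(R1,D2) ✓  (P3,D2,R2)→scored(R2,D2) ✗  (P3,D2,R3)→scored(R3,D2) ✗
Counterexamples (restrictor triples failing the scope): 5.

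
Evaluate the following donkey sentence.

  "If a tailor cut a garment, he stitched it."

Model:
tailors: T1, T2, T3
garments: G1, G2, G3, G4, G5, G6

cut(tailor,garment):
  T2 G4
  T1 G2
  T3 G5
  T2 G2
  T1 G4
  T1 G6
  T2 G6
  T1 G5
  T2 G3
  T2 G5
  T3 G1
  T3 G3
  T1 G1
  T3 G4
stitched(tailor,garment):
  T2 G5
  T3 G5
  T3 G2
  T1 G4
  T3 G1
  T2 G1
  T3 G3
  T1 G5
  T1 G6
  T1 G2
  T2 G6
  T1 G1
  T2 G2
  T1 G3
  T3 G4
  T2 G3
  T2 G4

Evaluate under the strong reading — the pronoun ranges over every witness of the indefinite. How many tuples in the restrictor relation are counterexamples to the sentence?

0

"it" takes "a garment" as antecedent — a donkey pronoun bound across the clause boundary.
Strong reading: for every (t,g) with cut(t,g), stitched(t,g).
Restrictor pairs: (T1,G1) ✓  (T1,G2) ✓  (T1,G4) ✓  (T1,G5) ✓  (T1,G6) ✓  (T2,G2) ✓  (T2,G3) ✓  (T2,G4) ✓  (T2,G5) ✓  (T2,G6) ✓  (T3,G1) ✓  (T3,G3) ✓  (T3,G4) ✓  (T3,G5) ✓
Counterexamples (restrictor pairs failing the scope): 0.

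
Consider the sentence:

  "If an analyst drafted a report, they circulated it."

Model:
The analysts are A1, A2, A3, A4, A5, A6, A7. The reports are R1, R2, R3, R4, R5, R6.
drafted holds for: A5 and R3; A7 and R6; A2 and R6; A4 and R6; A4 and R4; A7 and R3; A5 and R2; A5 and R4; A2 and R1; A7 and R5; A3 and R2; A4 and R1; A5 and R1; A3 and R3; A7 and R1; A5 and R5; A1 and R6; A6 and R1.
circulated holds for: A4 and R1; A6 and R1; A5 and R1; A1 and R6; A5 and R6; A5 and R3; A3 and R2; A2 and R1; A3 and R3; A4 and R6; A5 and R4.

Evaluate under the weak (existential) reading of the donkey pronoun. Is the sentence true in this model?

"it" takes "a report" as antecedent — a donkey pronoun bound across the clause boundary.
Weak reading: every analyst a with some drafted-report has at least one drafted-report r such that circulated(a,r).
Per analyst: A1:✓  A2:✓  A3:✓  A4:✓  A5:✓  A6:✓  A7:✗
A7 has no witness among its drafted-reports.

False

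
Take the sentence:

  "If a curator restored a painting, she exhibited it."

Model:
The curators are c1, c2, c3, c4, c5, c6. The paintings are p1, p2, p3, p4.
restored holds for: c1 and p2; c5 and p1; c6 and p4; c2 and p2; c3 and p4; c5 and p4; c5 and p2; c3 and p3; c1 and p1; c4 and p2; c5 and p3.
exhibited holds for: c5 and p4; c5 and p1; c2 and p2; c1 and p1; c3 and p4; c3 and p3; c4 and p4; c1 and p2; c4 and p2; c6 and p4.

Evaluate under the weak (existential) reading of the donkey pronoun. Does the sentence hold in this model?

"it" takes "a painting" as antecedent — a donkey pronoun bound across the clause boundary.
Weak reading: every curator c with some restored-painting has at least one restored-painting p such that exhibited(c,p).
Per curator: c1:✓  c2:✓  c3:✓  c4:✓  c5:✓  c6:✓
Every curator in the restrictor has a witness.

True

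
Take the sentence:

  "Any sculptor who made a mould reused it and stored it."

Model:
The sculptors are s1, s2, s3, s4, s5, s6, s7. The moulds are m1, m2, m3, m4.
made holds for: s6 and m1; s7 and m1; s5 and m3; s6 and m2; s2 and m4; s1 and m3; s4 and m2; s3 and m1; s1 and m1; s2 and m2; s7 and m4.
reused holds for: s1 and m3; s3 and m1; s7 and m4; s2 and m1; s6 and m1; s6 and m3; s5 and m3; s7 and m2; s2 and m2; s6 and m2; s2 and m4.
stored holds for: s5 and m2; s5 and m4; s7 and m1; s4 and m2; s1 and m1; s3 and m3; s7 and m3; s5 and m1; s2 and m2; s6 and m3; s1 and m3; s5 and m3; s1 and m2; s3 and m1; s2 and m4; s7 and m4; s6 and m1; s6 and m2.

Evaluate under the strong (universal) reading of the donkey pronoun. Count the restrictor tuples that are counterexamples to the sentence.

"it" takes "a mould" as antecedent — a donkey pronoun bound across the clause boundary.
Strong reading: for every (s,m) with made(s,m), reused(s,m) ∧ stored(s,m).
Restrictor pairs: (s1,m1) ✗  (s1,m3) ✓  (s2,m2) ✓  (s2,m4) ✓  (s3,m1) ✓  (s4,m2) ✗  (s5,m3) ✓  (s6,m1) ✓  (s6,m2) ✓  (s7,m1) ✗  (s7,m4) ✓
Counterexamples (restrictor pairs failing the scope): 3.

3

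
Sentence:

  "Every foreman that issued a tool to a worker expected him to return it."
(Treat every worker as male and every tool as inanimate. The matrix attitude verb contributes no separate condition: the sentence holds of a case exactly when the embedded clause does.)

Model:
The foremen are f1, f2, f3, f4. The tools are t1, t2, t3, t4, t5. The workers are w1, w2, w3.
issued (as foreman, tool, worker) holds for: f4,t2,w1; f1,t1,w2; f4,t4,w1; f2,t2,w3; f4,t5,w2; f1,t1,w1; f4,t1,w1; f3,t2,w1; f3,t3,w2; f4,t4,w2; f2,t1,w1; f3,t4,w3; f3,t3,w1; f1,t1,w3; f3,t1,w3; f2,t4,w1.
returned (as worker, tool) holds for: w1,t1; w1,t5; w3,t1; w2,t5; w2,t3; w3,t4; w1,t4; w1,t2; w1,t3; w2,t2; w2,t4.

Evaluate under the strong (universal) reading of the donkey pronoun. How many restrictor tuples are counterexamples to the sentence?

"him" takes "a worker" as antecedent and "it" takes "a tool"; both are donkey pronouns co-varying with the restrictor.
Strong reading: for every (f,t,w) with issued(f,t,w), returned(w,t).
Restrictor triples: (f1,t1,w1)→returned(w1,t1) ✓  (f1,t1,w2)→returned(w2,t1) ✗  (f1,t1,w3)→returned(w3,t1) ✓  (f2,t1,w1)→returned(w1,t1) ✓  (f2,t2,w3)→returned(w3,t2) ✗  (f2,t4,w1)→returned(w1,t4) ✓  (f3,t1,w3)→returned(w3,t1) ✓  (f3,t2,w1)→returned(w1,t2) ✓  (f3,t3,w1)→returned(w1,t3) ✓  (f3,t3,w2)→returned(w2,t3) ✓  (f3,t4,w3)→returned(w3,t4) ✓  (f4,t1,w1)→returned(w1,t1) ✓  (f4,t2,w1)→returned(w1,t2) ✓  (f4,t4,w1)→returned(w1,t4) ✓  (f4,t4,w2)→returned(w2,t4) ✓  (f4,t5,w2)→returned(w2,t5) ✓
Counterexamples (restrictor triples failing the scope): 2.

2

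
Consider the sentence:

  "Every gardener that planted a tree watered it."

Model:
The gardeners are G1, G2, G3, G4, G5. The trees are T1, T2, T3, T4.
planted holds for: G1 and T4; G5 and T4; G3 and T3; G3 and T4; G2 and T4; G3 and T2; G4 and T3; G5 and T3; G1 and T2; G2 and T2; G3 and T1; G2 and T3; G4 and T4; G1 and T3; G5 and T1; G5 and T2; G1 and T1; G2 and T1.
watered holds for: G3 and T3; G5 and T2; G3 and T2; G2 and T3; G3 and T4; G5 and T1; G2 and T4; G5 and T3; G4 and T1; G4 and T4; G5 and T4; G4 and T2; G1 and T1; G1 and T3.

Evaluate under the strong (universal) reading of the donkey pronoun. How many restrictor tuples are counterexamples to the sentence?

"it" takes "a tree" as antecedent — a donkey pronoun bound across the clause boundary.
Strong reading: for every (g,t) with planted(g,t), watered(g,t).
Restrictor pairs: (G1,T1) ✓  (G1,T2) ✗  (G1,T3) ✓  (G1,T4) ✗  (G2,T1) ✗  (G2,T2) ✗  (G2,T3) ✓  (G2,T4) ✓  (G3,T1) ✗  (G3,T2) ✓  (G3,T3) ✓  (G3,T4) ✓  (G4,T3) ✗  (G4,T4) ✓  (G5,T1) ✓  (G5,T2) ✓  (G5,T3) ✓  (G5,T4) ✓
Counterexamples (restrictor pairs failing the scope): 6.

6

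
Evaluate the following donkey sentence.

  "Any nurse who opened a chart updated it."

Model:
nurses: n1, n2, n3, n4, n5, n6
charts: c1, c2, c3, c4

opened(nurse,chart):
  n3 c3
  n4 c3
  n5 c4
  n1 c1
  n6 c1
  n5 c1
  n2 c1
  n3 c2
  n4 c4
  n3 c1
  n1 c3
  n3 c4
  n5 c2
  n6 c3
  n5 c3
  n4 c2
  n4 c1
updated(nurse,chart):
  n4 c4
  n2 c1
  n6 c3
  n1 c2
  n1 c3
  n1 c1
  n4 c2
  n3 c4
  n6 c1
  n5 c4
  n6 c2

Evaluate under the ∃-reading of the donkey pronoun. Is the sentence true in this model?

True

"it" takes "a chart" as antecedent — a donkey pronoun bound across the clause boundary.
Weak reading: every nurse n with some opened-chart has at least one opened-chart c such that updated(n,c).
Per nurse: n1:✓  n2:✓  n3:✓  n4:✓  n5:✓  n6:✓
Every nurse in the restrictor has a witness.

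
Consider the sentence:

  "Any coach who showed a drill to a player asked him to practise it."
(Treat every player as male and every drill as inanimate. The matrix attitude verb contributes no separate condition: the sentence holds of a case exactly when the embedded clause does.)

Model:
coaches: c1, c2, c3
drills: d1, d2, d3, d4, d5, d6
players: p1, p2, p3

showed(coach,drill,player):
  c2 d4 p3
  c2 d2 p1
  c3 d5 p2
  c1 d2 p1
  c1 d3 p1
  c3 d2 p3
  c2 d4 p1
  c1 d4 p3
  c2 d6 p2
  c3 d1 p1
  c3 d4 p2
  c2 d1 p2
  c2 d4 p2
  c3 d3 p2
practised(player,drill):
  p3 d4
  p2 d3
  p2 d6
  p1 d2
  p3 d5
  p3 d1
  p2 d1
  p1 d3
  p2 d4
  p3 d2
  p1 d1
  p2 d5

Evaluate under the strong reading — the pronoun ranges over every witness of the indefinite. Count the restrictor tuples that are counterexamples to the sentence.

"him" takes "a player" as antecedent and "it" takes "a drill"; both are donkey pronouns co-varying with the restrictor.
Strong reading: for every (c,d,p) with showed(c,d,p), practised(p,d).
Restrictor triples: (c1,d2,p1)→practised(p1,d2) ✓  (c1,d3,p1)→practised(p1,d3) ✓  (c1,d4,p3)→practised(p3,d4) ✓  (c2,d1,p2)→practised(p2,d1) ✓  (c2,d2,p1)→practised(p1,d2) ✓  (c2,d4,p1)→practised(p1,d4) ✗  (c2,d4,p2)→practised(p2,d4) ✓  (c2,d4,p3)→practised(p3,d4) ✓  (c2,d6,p2)→practised(p2,d6) ✓  (c3,d1,p1)→practised(p1,d1) ✓  (c3,d2,p3)→practised(p3,d2) ✓  (c3,d3,p2)→practised(p2,d3) ✓  (c3,d4,p2)→practised(p2,d4) ✓  (c3,d5,p2)→practised(p2,d5) ✓
Counterexamples (restrictor triples failing the scope): 1.

1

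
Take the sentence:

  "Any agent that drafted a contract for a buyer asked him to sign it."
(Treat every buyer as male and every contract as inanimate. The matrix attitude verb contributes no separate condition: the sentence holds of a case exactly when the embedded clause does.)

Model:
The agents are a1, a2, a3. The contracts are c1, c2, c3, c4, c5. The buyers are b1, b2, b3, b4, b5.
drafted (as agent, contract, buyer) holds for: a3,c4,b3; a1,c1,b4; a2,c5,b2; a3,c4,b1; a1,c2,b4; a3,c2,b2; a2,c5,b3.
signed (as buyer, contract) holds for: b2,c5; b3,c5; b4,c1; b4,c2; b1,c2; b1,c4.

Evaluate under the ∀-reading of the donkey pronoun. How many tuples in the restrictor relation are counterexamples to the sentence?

"him" takes "a buyer" as antecedent and "it" takes "a contract"; both are donkey pronouns co-varying with the restrictor.
Strong reading: for every (a,c,b) with drafted(a,c,b), signed(b,c).
Restrictor triples: (a1,c1,b4)→signed(b4,c1) ✓  (a1,c2,b4)→signed(b4,c2) ✓  (a2,c5,b2)→signed(b2,c5) ✓  (a2,c5,b3)→signed(b3,c5) ✓  (a3,c2,b2)→signed(b2,c2) ✗  (a3,c4,b1)→signed(b1,c4) ✓  (a3,c4,b3)→signed(b3,c4) ✗
Counterexamples (restrictor triples failing the scope): 2.

2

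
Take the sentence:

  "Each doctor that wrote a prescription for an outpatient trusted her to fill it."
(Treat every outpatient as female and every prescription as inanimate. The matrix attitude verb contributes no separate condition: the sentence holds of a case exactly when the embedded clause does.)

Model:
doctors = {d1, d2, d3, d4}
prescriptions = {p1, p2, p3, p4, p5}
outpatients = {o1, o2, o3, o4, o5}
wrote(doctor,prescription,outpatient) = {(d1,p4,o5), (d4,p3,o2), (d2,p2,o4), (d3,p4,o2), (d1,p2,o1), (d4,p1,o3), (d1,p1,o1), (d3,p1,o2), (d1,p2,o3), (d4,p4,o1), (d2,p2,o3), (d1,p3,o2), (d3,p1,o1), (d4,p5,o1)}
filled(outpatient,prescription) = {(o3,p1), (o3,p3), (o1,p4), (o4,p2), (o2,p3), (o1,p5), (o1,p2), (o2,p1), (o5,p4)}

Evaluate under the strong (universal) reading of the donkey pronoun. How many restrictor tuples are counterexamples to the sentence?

5

"her" takes "an outpatient" as antecedent and "it" takes "a prescription"; both are donkey pronouns co-varying with the restrictor.
Strong reading: for every (d,p,o) with wrote(d,p,o), filled(o,p).
Restrictor triples: (d1,p1,o1)→filled(o1,p1) ✗  (d1,p2,o1)→filled(o1,p2) ✓  (d1,p2,o3)→filled(o3,p2) ✗  (d1,p3,o2)→filled(o2,p3) ✓  (d1,p4,o5)→filled(o5,p4) ✓  (d2,p2,o3)→filled(o3,p2) ✗  (d2,p2,o4)→filled(o4,p2) ✓  (d3,p1,o1)→filled(o1,p1) ✗  (d3,p1,o2)→filled(o2,p1) ✓  (d3,p4,o2)→filled(o2,p4) ✗  (d4,p1,o3)→filled(o3,p1) ✓  (d4,p3,o2)→filled(o2,p3) ✓  (d4,p4,o1)→filled(o1,p4) ✓  (d4,p5,o1)→filled(o1,p5) ✓
Counterexamples (restrictor triples failing the scope): 5.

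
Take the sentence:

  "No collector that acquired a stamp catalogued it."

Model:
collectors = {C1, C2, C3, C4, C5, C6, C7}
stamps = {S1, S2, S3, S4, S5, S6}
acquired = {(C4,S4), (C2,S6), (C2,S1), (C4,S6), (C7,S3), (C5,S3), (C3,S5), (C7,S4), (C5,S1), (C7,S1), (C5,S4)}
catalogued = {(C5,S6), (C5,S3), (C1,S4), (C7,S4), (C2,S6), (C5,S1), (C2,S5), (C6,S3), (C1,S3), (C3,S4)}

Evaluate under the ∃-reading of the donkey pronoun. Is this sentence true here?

False

"it" takes "a stamp" as antecedent — a donkey pronoun bound across the clause boundary.
Truth condition: for no (c,s) with acquired(c,s) does catalogued(c,s) hold.
Restrictor pairs — does the scope hold? (C2,S1):fails  (C2,S6):holds  (C3,S5):fails  (C4,S4):fails  (C4,S6):fails  (C5,S1):holds  (C5,S3):holds  (C5,S4):fails  (C7,S1):fails  (C7,S3):fails  (C7,S4):holds
Scope holds for 4 pair(s), so the sentence is false.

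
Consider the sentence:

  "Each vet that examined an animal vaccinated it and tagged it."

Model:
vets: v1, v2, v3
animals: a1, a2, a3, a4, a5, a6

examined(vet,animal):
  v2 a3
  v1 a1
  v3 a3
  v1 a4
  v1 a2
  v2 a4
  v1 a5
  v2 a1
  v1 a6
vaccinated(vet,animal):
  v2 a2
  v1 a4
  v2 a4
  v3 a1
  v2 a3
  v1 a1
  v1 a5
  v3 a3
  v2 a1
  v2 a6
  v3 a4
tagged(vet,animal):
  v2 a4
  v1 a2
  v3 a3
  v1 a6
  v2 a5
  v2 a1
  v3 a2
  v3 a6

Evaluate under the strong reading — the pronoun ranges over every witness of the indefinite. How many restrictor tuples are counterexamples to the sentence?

6

"it" takes "an animal" as antecedent — a donkey pronoun bound across the clause boundary.
Strong reading: for every (v,a) with examined(v,a), vaccinated(v,a) ∧ tagged(v,a).
Restrictor pairs: (v1,a1) ✗  (v1,a2) ✗  (v1,a4) ✗  (v1,a5) ✗  (v1,a6) ✗  (v2,a1) ✓  (v2,a3) ✗  (v2,a4) ✓  (v3,a3) ✓
Counterexamples (restrictor pairs failing the scope): 6.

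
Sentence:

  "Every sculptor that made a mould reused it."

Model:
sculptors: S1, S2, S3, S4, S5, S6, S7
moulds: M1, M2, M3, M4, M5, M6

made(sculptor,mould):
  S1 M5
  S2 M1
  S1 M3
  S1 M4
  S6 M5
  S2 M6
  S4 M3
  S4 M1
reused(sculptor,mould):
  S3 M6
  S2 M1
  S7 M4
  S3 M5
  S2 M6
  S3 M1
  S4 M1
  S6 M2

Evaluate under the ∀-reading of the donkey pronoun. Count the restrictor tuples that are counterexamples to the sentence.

5

"it" takes "a mould" as antecedent — a donkey pronoun bound across the clause boundary.
Strong reading: for every (s,m) with made(s,m), reused(s,m).
Restrictor pairs: (S1,M3) ✗  (S1,M4) ✗  (S1,M5) ✗  (S2,M1) ✓  (S2,M6) ✓  (S4,M1) ✓  (S4,M3) ✗  (S6,M5) ✗
Counterexamples (restrictor pairs failing the scope): 5.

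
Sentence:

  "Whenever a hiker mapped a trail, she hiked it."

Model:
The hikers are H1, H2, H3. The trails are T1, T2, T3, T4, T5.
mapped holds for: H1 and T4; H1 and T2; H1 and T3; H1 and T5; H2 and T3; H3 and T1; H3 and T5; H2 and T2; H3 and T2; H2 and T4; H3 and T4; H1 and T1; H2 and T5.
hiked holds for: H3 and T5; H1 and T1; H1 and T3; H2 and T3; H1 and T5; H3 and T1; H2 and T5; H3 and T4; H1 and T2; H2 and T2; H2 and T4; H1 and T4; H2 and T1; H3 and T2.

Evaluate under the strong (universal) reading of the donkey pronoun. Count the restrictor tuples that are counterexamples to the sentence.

0

"it" takes "a trail" as antecedent — a donkey pronoun bound across the clause boundary.
Strong reading: for every (h,t) with mapped(h,t), hiked(h,t).
Restrictor pairs: (H1,T1) ✓  (H1,T2) ✓  (H1,T3) ✓  (H1,T4) ✓  (H1,T5) ✓  (H2,T2) ✓  (H2,T3) ✓  (H2,T4) ✓  (H2,T5) ✓  (H3,T1) ✓  (H3,T2) ✓  (H3,T4) ✓  (H3,T5) ✓
Counterexamples (restrictor pairs failing the scope): 0.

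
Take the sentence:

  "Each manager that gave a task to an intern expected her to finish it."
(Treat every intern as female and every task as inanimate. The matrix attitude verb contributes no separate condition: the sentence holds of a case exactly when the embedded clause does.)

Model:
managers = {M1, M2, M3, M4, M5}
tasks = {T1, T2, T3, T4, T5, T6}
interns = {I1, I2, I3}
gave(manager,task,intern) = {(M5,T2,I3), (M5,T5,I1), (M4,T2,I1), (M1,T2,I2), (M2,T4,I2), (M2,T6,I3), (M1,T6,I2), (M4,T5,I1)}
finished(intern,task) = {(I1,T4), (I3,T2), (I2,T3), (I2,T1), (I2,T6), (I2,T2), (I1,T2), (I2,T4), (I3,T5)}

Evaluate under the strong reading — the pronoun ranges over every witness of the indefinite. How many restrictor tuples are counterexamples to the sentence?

"her" takes "an intern" as antecedent and "it" takes "a task"; both are donkey pronouns co-varying with the restrictor.
Strong reading: for every (m,t,i) with gave(m,t,i), finished(i,t).
Restrictor triples: (M1,T2,I2)→finished(I2,T2) ✓  (M1,T6,I2)→finished(I2,T6) ✓  (M2,T4,I2)→finished(I2,T4) ✓  (M2,T6,I3)→finished(I3,T6) ✗  (M4,T2,I1)→finished(I1,T2) ✓  (M4,T5,I1)→finished(I1,T5) ✗  (M5,T2,I3)→finished(I3,T2) ✓  (M5,T5,I1)→finished(I1,T5) ✗
Counterexamples (restrictor triples failing the scope): 3.

3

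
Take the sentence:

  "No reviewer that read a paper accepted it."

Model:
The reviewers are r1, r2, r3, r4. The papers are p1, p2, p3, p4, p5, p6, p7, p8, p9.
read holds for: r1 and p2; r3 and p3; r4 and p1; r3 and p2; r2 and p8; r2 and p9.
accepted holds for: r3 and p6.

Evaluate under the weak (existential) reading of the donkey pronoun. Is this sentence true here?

"it" takes "a paper" as antecedent — a donkey pronoun bound across the clause boundary.
Truth condition: for no (r,p) with read(r,p) does accepted(r,p) hold.
Restrictor pairs — does the scope hold? (r1,p2):fails  (r2,p8):fails  (r2,p9):fails  (r3,p2):fails  (r3,p3):fails  (r4,p1):fails
Scope holds for no restrictor pair, so the sentence is true.

True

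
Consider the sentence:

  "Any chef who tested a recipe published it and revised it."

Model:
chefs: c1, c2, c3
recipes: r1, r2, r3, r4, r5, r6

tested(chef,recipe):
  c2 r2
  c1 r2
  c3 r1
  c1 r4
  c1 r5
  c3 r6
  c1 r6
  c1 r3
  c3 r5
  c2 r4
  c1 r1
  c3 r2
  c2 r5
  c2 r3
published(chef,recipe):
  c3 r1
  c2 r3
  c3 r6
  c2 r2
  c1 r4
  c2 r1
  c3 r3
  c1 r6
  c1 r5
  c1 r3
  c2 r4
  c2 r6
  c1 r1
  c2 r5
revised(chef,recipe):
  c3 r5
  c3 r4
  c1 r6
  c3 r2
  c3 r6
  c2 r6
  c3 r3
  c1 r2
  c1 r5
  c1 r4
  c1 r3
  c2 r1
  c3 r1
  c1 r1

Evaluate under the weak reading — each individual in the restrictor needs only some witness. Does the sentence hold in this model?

"it" takes "a recipe" as antecedent — a donkey pronoun bound across the clause boundary.
Weak reading: every chef c with some tested-recipe has at least one tested-recipe r such that published(c,r) ∧ revised(c,r).
Per chef: c1:✓  c2:✗  c3:✓
c2 has no witness among its tested-recipes.

False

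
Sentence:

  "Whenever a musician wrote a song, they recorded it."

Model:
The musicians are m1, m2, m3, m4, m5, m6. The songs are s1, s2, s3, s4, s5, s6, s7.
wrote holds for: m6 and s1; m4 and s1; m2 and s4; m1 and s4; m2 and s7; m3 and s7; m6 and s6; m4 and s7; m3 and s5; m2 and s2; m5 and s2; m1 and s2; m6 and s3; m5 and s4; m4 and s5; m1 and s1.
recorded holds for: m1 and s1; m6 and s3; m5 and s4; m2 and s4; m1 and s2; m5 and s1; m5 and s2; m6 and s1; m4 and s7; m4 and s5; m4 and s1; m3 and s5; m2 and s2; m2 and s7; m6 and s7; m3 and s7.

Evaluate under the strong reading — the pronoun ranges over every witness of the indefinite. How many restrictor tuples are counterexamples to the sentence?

"it" takes "a song" as antecedent — a donkey pronoun bound across the clause boundary.
Strong reading: for every (m,s) with wrote(m,s), recorded(m,s).
Restrictor pairs: (m1,s1) ✓  (m1,s2) ✓  (m1,s4) ✗  (m2,s2) ✓  (m2,s4) ✓  (m2,s7) ✓  (m3,s5) ✓  (m3,s7) ✓  (m4,s1) ✓  (m4,s5) ✓  (m4,s7) ✓  (m5,s2) ✓  (m5,s4) ✓  (m6,s1) ✓  (m6,s3) ✓  (m6,s6) ✗
Counterexamples (restrictor pairs failing the scope): 2.

2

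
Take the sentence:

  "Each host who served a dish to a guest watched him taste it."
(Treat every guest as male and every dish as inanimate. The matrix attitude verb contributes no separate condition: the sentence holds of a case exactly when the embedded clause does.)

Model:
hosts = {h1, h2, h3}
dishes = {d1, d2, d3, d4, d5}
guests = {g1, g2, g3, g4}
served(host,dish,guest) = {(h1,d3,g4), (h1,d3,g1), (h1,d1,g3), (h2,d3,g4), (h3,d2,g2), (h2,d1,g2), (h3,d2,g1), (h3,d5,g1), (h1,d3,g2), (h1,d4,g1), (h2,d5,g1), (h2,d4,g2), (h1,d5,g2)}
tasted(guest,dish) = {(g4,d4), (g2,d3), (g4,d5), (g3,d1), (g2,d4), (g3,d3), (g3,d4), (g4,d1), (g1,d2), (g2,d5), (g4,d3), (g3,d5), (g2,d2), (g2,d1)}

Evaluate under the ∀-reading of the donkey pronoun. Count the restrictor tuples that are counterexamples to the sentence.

4

"him" takes "a guest" as antecedent and "it" takes "a dish"; both are donkey pronouns co-varying with the restrictor.
Strong reading: for every (h,d,g) with served(h,d,g), tasted(g,d).
Restrictor triples: (h1,d1,g3)→tasted(g3,d1) ✓  (h1,d3,g1)→tasted(g1,d3) ✗  (h1,d3,g2)→tasted(g2,d3) ✓  (h1,d3,g4)→tasted(g4,d3) ✓  (h1,d4,g1)→tasted(g1,d4) ✗  (h1,d5,g2)→tasted(g2,d5) ✓  (h2,d1,g2)→tasted(g2,d1) ✓  (h2,d3,g4)→tasted(g4,d3) ✓  (h2,d4,g2)→tasted(g2,d4) ✓  (h2,d5,g1)→tasted(g1,d5) ✗  (h3,d2,g1)→tasted(g1,d2) ✓  (h3,d2,g2)→tasted(g2,d2) ✓  (h3,d5,g1)→tasted(g1,d5) ✗
Counterexamples (restrictor triples failing the scope): 4.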